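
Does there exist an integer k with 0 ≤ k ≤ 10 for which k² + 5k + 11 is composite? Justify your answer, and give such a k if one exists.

k = 3

At k = 3: 3² + 5·3 + 11 = 35 = 5·7, which is composite.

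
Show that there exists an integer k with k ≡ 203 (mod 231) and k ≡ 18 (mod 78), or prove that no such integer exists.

gcd(231, 78) = 3. If k ≡ 203 (mod 231) and k ≡ 18 (mod 78), then k ≡ 203 (mod 3) and k ≡ 18 (mod 3).
These are incompatible: 203 − 18 = 185 is not divisible by 3.
Hence the system has no solution.

No such integer exists.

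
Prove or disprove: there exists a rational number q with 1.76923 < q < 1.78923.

Multiplying by 9: 9·1.76923 = 15.92307 and 9·1.78923 = 16.10307, so the integer 16 lies strictly between them.
So q = 16/9 works: it is a ratio of integers, and dividing 9·1.76923 < 16 < 9·1.78923 through by 9 gives 1.76923 < 16/9 < 1.78923.

q = 16/9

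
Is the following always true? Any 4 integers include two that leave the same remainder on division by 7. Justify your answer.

Consider the 4 integers 21, 22, 23, 24. They lie in distinct residue classes modulo 7, since 4 ≤ 7.
So no two of them leave the same remainder on division by 7; the claim fails for this set.

No; for instance {21, 22, 23, 24} is a counterexample.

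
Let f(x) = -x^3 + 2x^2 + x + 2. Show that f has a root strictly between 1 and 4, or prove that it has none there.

Such a root exists.

f(1) = 4 and f(4) = -26, which have opposite signs.
f is continuous everywhere (it is a polynomial), in particular on [1, 4].
By the Intermediate Value Theorem, f takes the value 0 somewhere in the open interval.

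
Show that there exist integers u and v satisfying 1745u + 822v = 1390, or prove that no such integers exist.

Since gcd(1745, 822) = 1, every integer is an integer combination of 1745 and 822.
Run the Euclidean algorithm on 1745 and 822: 1745 = 2·822 + 101, 822 = 8·101 + 14, 101 = 7·14 + 3, 14 = 4·3 + 2, 3 = 1·2 + 1, 2 = 2·1 + 0.
Working back up the chain: 1 = 3 − 1·2 = 3 − (14 − 4·3) = −14 + 5·3 = −14 + 5·(101 − 7·14) = 5·101 − 36·14 = 5·101 − 36·(822 − 8·101) = −36·822 + 293·101 = −36·822 + 293·(1745 − 2·822) = 293·1745 − 622·822. So 1745·293 + 822·(-622) = 1.
Scaling by 1390 gives the particular solution (u, v) = (407270, -864580).
Shifting by a multiple of (822, −1745) keeps it a solution: u = 407270 − 495·822 = 380, v = -864580 + 495·1745 = -805.
Indeed 1745·380 + 822·(-805) = 663100 − 661710 = 1390.

u = 380, v = -805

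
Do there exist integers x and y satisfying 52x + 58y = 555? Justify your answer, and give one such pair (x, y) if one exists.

Both 52 and 58 are divisible by gcd(52, 58) = 2, hence so is any combination 52x + 58y.
However 555 leaves remainder 1 on division by 2.
Therefore 52x + 58y = 555 has no solution in integers.

No, no such integers exist.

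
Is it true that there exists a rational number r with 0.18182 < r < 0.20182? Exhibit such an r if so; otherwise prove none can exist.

r = 1/5

Scale by 5: the interval becomes (0.90910, 1.00910), which contains the integer 1.
Hence 1/5 is a rational number with 0.18182 < 1/5 < 0.20182.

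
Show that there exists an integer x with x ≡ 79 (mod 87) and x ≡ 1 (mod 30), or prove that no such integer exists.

x = 601

gcd(87, 30) = 3. A simultaneous solution exists iff 79 ≡ 1 (mod 3); here 79 mod 3 = 1 = 1 mod 3, so it does.
List candidates x ≡ 79 (mod 87): 79, 166, 253, 340, 427, 514, 601. Modulo 30 these are 19, 16, 13, 10, 7, 4, 1; 601 gives 1 as required.
Verify: 601 = 6·87 + 79 and 601 = 20·30 + 1. ✓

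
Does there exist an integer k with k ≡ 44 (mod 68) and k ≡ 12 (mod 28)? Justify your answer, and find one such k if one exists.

k = 180

gcd(68, 28) = 4. A simultaneous solution exists iff 44 ≡ 12 (mod 4); here 44 mod 4 = 0 = 12 mod 4, so it does.
The integers ≡ 44 (mod 68) are 44, 112, 180, …; their remainders mod 28 are 16, 0, 12, so k = 180 is the first that is ≡ 12 (mod 28).
Check: 180 mod 68 = 44, 180 mod 28 = 12. ✓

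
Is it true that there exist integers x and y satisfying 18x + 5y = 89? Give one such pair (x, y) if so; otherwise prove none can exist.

x = 3, y = 7

18 and 5 are coprime, so 18x + 5y ranges over all of ℤ.
Euclidean algorithm: 18 = 3·5 + 3, 5 = 1·3 + 2, 3 = 1·2 + 1, 2 = 2·1 + 0.
Back-substituting, 1 = 3 − 1·2 = 3 − (5 − 1·3) = −5 + 2·3 = −5 + 2·(18 − 3·5) = 2·18 − 7·5; that is, 18·2 + 5·(-7) = 1.
Times 89: 18·178 + 5·(-623) = 89, so (178, -623) solves it.
Shifting by a multiple of (5, −18) keeps it a solution: x = 178 − 35·5 = 3, y = -623 + 35·18 = 7.
Check: 18·3 + 5·7 = 54 + 35 = 89. ✓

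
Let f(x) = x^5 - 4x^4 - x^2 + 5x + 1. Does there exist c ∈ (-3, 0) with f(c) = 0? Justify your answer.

Yes, such a c exists.

f(-3) = -590 and f(0) = 1, which have opposite signs.
f is continuous everywhere (it is a polynomial), in particular on [-3, 0].
By the Intermediate Value Theorem, f takes the value 0 somewhere in the open interval.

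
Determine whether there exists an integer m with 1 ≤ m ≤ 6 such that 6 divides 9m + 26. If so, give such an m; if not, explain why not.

No, no such integer m in that range exists.

For m = 1, 2, …, 6 the values of 9m + 26 modulo 6 are 5, 2, 5, 2, 5, 2 respectively.
Since 0 is absent from this list, 6 ∤ 9m + 26 for every m with 1 ≤ m ≤ 6.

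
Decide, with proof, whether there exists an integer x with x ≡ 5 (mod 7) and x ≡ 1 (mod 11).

Since 7 and 11 share no common factor, CRT says the pair of congruences has a solution (unique mod 77).
Write x = 5 + 7t and require 5 + 7t ≡ 1 (mod 11), i.e. 7t ≡ 7 (mod 11).
Invert 7 mod 11 by the Euclidean algorithm: 11 = 1·7 + 4, 7 = 1·4 + 3, 4 = 1·3 + 1, 3 = 3·1 + 0; back-substituting, 1 = 4 − 1·3 = 4 − (7 − 1·4) = −7 + 2·4 = −7 + 2·(11 − 1·7) = 2·11 − 3·7. Hence 7·(-3) ≡ 1, so 7⁻¹ ≡ -3 ≡ 8 (mod 11).
Multiplying by 8: t ≡ 8·7 = 56 ≡ 1 (mod 11).
With t = 1: x = 5 + 7·1 = 12.
Check: 12 mod 7 = 5, 12 mod 11 = 1. ✓

x = 12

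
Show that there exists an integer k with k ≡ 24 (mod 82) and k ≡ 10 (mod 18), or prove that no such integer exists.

k = 352

Here gcd(82, 18) = 2, and both 24 and 10 leave remainder 0 mod 2, so the system is consistent.
List candidates k ≡ 24 (mod 82): 24, 106, 188, 270, 352. Modulo 18 these are 6, 16, 8, 0, 10; 352 gives 10 as required.
Verify: 352 = 4·82 + 24 and 352 = 19·18 + 10. ✓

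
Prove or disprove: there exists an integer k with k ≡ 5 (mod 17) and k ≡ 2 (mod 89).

k = 447

The moduli 17 and 89 are coprime, so by the Chinese Remainder Theorem a unique solution modulo 1513 exists.
Any solution of the first congruence is k = 5 + 17t; substituting into the second, 17t ≡ 2 − 5 ≡ 86 (mod 89).
Note 17·21 = 357 ≡ 1 (mod 89) (as 357 − 1 = 4·89), so 17⁻¹ ≡ 21.
Therefore t ≡ 21·86 = 1806 ≡ 26 (mod 89).
Taking t = 26 gives k = 5 + 17·26 = 447.
Indeed 447 ≡ 5 (mod 17) and 447 ≡ 2 (mod 89).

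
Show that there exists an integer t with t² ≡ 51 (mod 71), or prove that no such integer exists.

71 is prime, so by Euler's criterion 51 is a square mod 71 iff 51^((71−1)/2) = 51^35 ≡ 1 (mod 71).
Squaring successively (mod 71): 51^2 = 2601 ≡ 45; 51^4 ≡ 45² = 2025 ≡ 37; 51^8 ≡ 37² = 1369 ≡ 20; 51^16 ≡ 20² = 400 ≡ 45; 51^32 ≡ 45² = 2025 ≡ 37.
Since 35 = 32 + 2 + 1, 51^35 ≡ 37 · 45 · 51; multiplying out mod 71: 37·45 = 1665 ≡ 32, then 32·51 = 1632 ≡ 70. Thus 51^35 ≡ 70 ≡ −1 (mod 71).
By Euler's criterion 51 is a quadratic non-residue mod 71: no t satisfies t² ≡ 51 (mod 71).

There is no such integer.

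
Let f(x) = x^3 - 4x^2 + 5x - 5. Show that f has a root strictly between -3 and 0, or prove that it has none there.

No.

The endpoint values f(-3) = -83 and f(0) = -5 are both negative. Claim: f(x) < 0 for every x in (-3, 0).
Substitute x = −u, where 0 < u < 3 on the interval. Expanding, f(−u) = -u^3 - 4u^2 - 5u - 5.
The nonzero coefficients here are all negative, so for u > 0 every term is negative (or zero), and the constant term -5 is strictly negative.
Therefore f(x) < 0 throughout (-3, 0), and f has no zero there.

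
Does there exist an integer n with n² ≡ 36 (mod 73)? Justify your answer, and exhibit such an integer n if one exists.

n = 67

n = 67 works: 67² = 4489, and 4489 − 36 = 4453 = 61·73.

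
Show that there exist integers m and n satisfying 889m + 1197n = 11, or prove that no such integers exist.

No such integers exist.

gcd(889, 1197) = 7, so every integer of the form 889m + 1197n is a multiple of 7.
However 11 leaves remainder 4 on division by 7.
Hence no integers m, n satisfy the equation.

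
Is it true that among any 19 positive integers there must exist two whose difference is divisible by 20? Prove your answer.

Take the 19 consecutive integers 93, 94, …, 111: their residues mod 20 are all distinct because 19 ≤ 20.
No two share a residue, so no pair has difference divisible by 20; the claim fails for this set.

No; for instance {93, 94, 95, 96, 97, 98, 99, 100, 101, 102, 103, 104, 105, 106, 107, 108, 109, 110, 111} is a counterexample.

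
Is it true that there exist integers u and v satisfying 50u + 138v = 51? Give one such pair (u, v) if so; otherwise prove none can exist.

Both 50 and 138 are divisible by gcd(50, 138) = 2, hence so is any combination 50u + 138v.
But 51 is not a multiple of 2 (it leaves remainder 1).
Hence no integers u, v satisfy the equation.

No such integers exist.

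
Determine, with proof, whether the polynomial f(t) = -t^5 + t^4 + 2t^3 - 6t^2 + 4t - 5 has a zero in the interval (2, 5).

No.

The endpoint values f(2) = -21 and f(5) = -2385 are both negative. Claim: f(t) < 0 for every t in (2, 5).
Substitute t = 2 + u, where 0 < u < 3 on the interval. Expanding, f(2 + u) = -u^5 - 9u^4 - 30u^3 - 50u^2 - 44u - 21.
All 6 nonzero coefficients of this polynomial in u are negative; hence for u > 0 the value is a sum of negative terms (the constant -21 among them).
Therefore f(t) < 0 throughout (2, 5), and f has no zero there.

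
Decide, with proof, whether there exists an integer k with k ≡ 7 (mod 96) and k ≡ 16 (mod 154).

There is no such integer.

gcd(96, 154) = 2. If k ≡ 7 (mod 96) and k ≡ 16 (mod 154), then k ≡ 7 (mod 2) and k ≡ 16 (mod 2).
These are incompatible: 7 − 16 = -9 is not divisible by 2.
Therefore no such k exists.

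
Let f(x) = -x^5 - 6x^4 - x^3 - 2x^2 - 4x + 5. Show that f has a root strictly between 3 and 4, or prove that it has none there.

No such root exists.

f(3) = -781 and f(4) = -2667, both negative, so a sign-change argument is unavailable; we show f keeps this sign on the whole interval.
Substitute x = 3 + u, where 0 < u < 1 on the interval. Expanding, f(3 + u) = -u^5 - 21u^4 - 163u^3 - 605u^2 - 1096u - 781.
The nonzero coefficients here are all negative, so for u > 0 every term is negative (or zero), and the constant term -781 is strictly negative.
Therefore f(x) < 0 throughout (3, 4), and f has no zero there.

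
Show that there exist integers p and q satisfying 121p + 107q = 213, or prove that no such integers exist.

p = 84, q = -93

121 and 107 are coprime, so 121p + 107q ranges over all of ℤ.
Dividing repeatedly: 121 = 1·107 + 14, 107 = 7·14 + 9, 14 = 1·9 + 5, 9 = 1·5 + 4, 5 = 1·4 + 1, 4 = 4·1 + 0.
Unwinding: 1 = 5 − 1·4 = 5 − (9 − 1·5) = −9 + 2·5 = −9 + 2·(14 − 1·9) = 2·14 − 3·9 = 2·14 − 3·(107 − 7·14) = −3·107 + 23·14 = −3·107 + 23·(121 − 1·107) = 23·121 − 26·107, i.e. 121·23 + 107·(-26) = 1.
Times 213: 121·4899 + 107·(-5538) = 213, so (4899, -5538) solves it.
Subtracting 45·107 from p and adding 45·121 to q gives the tidier solution (84, -93).
Check: 121·84 + 107·(-93) = 10164 − 9951 = 213. ✓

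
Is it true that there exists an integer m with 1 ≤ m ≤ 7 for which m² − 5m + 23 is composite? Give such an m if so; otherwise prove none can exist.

The values for m = 1, 2, …, 7 are 19, 17, 17, 19, 23, 29, 37, and each of these is prime.
So no value in the range makes the expression composite.

There is no such integer m in that range.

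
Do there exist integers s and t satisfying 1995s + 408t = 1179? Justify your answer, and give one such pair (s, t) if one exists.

s = 1, t = -2

gcd(1995, 408) = 3, and 3 divides 1179, so integer solutions exist.
Dividing through by 3 reduces the equation to 665s + 136t = 393.
Dividing repeatedly: 665 = 4·136 + 121, 136 = 1·121 + 15, 121 = 8·15 + 1, 15 = 15·1 + 0.
Unwinding: 1 = 121 − 8·15 = 121 − 8·(136 − 1·121) = −8·136 + 9·121 = −8·136 + 9·(665 − 4·136) = 9·665 − 44·136, i.e. 665·9 + 136·(-44) = 1.
Scaling by 393 gives the particular solution (s, t) = (3537, -17292).
Shifting by a multiple of (136, −665) keeps it a solution: s = 3537 − 26·136 = 1, t = -17292 + 26·665 = -2.
Indeed 1995·1 + 408·(-2) = 1995 − 816 = 1179.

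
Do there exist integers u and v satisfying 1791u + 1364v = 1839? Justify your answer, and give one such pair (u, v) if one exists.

1791 and 1364 are coprime, so 1791u + 1364v ranges over all of ℤ.
Run the Euclidean algorithm on 1791 and 1364: 1791 = 1·1364 + 427, 1364 = 3·427 + 83, 427 = 5·83 + 12, 83 = 6·12 + 11, 12 = 1·11 + 1, 11 = 11·1 + 0.
Working back up the chain: 1 = 12 − 1·11 = 12 − (83 − 6·12) = −83 + 7·12 = −83 + 7·(427 − 5·83) = 7·427 − 36·83 = 7·427 − 36·(1364 − 3·427) = −36·1364 + 115·427 = −36·1364 + 115·(1791 − 1·1364) = 115·1791 − 151·1364. So 1791·115 + 1364·(-151) = 1.
Times 1839: 1791·211485 + 1364·(-277689) = 1839, so (211485, -277689) solves it.
Shifting by a multiple of (1364, −1791) keeps it a solution: u = 211485 − 155·1364 = 65, v = -277689 + 155·1791 = -84.
Indeed 1791·65 + 1364·(-84) = 116415 − 114576 = 1839.

u = 65, v = -84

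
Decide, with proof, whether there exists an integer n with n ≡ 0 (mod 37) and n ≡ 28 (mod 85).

The moduli 37 and 85 are coprime, so by the Chinese Remainder Theorem a unique solution modulo 3145 exists.
Any solution of the first congruence is n = 0 + 37t; substituting into the second, 37t ≡ 28 − 0 ≡ 28 (mod 85).
To invert 37 modulo 85: 85 = 2·37 + 11, 37 = 3·11 + 4, 11 = 2·4 + 3, 4 = 1·3 + 1, 3 = 3·1 + 0, and unwinding, 1 = 4 − 1·3 = 4 − (11 − 2·4) = −11 + 3·4 = −11 + 3·(37 − 3·11) = 3·37 − 10·11 = 3·37 − 10·(85 − 2·37) = −10·85 + 23·37. Thus 37⁻¹ ≡ 23 (mod 85).
Multiplying by 23: t ≡ 23·28 = 644 ≡ 49 (mod 85).
Taking t = 49 gives n = 0 + 37·49 = 1813.
Check: 1813 mod 37 = 0, 1813 mod 85 = 28. ✓

n = 1813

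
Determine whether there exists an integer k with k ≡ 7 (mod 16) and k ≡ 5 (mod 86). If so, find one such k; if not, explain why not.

k = 263

The moduli are not coprime: gcd(16, 86) = 2. Compatibility requires 2 ∣ (5 − 7) = -2, which holds, so solutions exist.
Write k = 7 + 16t. Then 16t ≡ 5 − 7 ≡ 84 (mod 86); dividing through by 2 gives 8t ≡ 42 (mod 43).
Note 8·27 = 216 ≡ 1 (mod 43) (as 216 − 1 = 5·43), so 8⁻¹ ≡ 27.
Therefore t ≡ 27·42 = 1134 ≡ 16 (mod 43).
Then k = 7 + 16·16 = 263.
Indeed 263 ≡ 7 (mod 16) and 263 ≡ 5 (mod 86).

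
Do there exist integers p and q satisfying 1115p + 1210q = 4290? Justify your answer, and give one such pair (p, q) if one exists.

Every value of 1115p + 1210q is a multiple of gcd(1115, 1210) = 5; since 5 ∣ 4290, solutions exist.
Dividing through by 5 reduces the equation to 223p + 242q = 858.
Run the Euclidean algorithm on 242 and 223: 242 = 1·223 + 19, 223 = 11·19 + 14, 19 = 1·14 + 5, 14 = 2·5 + 4, 5 = 1·4 + 1, 4 = 4·1 + 0.
Back-substituting, 1 = 5 − 1·4 = 5 − (14 − 2·5) = −14 + 3·5 = −14 + 3·(19 − 1·14) = 3·19 − 4·14 = 3·19 − 4·(223 − 11·19) = −4·223 + 47·19 = −4·223 + 47·(242 − 1·223) = 47·242 − 51·223; that is, 223·(-51) + 242·47 = 1.
Scaling by 858 gives the particular solution (p, q) = (-43758, 40326).
The general solution is p = -43758 + 242k, q = 40326 − 223k; taking k = 181 gives the smaller pair p = 44, q = -37.
Indeed 1115·44 + 1210·(-37) = 49060 − 44770 = 4290.

p = 44, q = -37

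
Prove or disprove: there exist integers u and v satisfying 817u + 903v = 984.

gcd(817, 903) = 43, so every integer of the form 817u + 903v is a multiple of 43.
But 984 is not a multiple of 43 (it leaves remainder 38).
Therefore 817u + 903v = 984 has no solution in integers.

There are no such integers.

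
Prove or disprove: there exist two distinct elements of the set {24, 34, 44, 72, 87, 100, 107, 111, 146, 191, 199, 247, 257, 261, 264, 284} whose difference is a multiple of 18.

No, no such pair exists.

Reduce each element modulo 18: 24↦6, 34↦16, 44↦8, 72↦0, 87↦15, 100↦10, 107↦17, 111↦3, 146↦2, 191↦11, 199↦1, 247↦13, 257↦5, 261↦9, 264↦12, 284↦14.
These 16 residues are pairwise different, hence no difference of two elements is divisible by 18.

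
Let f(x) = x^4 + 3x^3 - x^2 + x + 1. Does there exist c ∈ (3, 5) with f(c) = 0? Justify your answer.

The endpoint values f(3) = 157 and f(5) = 981 are both positive. Claim: f(x) > 0 for every x in (3, 5).
Substitute x = 3 + u, where 0 < u < 2 on the interval. Expanding, f(3 + u) = u^4 + 15u^3 + 80u^2 + 184u + 157.
The nonzero coefficients here are all positive, so for u > 0 every term is positive (or zero), and the constant term 157 is strictly positive.
So f is strictly positive on (3, 5); no root exists in the interval.

No such root exists.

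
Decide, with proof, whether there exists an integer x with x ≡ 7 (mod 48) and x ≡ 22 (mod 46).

No, no such integer exists.

Both moduli are multiples of 2 = gcd(48, 46), so any solution would satisfy x ≡ 7 and x ≡ 22 modulo 2 simultaneously.
However 7 ≡ 1 and 22 ≡ 0 (mod 2), and 1 ≠ 0.
Hence the system has no solution.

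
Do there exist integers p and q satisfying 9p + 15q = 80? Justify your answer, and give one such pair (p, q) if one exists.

Both 9 and 15 are divisible by gcd(9, 15) = 3, hence so is any combination 9p + 15q.
However 80 leaves remainder 2 on division by 3.
Therefore 9p + 15q = 80 has no solution in integers.

No such integers exist.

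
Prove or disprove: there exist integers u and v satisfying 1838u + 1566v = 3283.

gcd(1838, 1566) = 2, so every integer of the form 1838u + 1566v is a multiple of 2.
But 3283 = 2·1641 + 1, so 2 ∤ 3283.
So the equation is unsolvable over ℤ.

No, no such integers exist.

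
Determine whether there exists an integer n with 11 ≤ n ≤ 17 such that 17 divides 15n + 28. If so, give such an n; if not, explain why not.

n = 14 works, since 15·14 + 28 = 238 = 14·17.

n = 14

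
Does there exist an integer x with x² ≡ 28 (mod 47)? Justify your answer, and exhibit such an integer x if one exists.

x = 34

x = 34 works: 34² = 1156, and 1156 − 28 = 1128 = 24·47.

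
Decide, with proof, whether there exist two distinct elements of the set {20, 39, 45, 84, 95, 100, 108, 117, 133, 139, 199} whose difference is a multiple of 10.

The pair (20, 100) works.

20 mod 10 = 0 and 100 mod 10 = 0, so 100 − 20 = 80 = 8·10.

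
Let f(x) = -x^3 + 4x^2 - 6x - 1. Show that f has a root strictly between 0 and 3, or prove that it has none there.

f(0) = -1 and f(3) = -10, both negative.
The derivative f'(x) = -3x^2 + 8x - 6 is a quadratic with discriminant 8² − 4·(-3)·(-6) = -8 < 0; it never vanishes, so it is always negative (sign of the leading coefficient).
So f is strictly decreasing; between 0 and 3 its values lie between f(0) = -1 and f(3) = -10, all negative. Therefore f has no root in (0, 3).

No.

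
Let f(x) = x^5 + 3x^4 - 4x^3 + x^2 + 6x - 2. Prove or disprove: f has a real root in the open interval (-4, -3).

f(-4) = -10 and f(-3) = 97, which have opposite signs.
f is continuous everywhere (it is a polynomial), in particular on [-4, -3].
By the Intermediate Value Theorem, f takes the value 0 somewhere in the open interval.

Yes, f has a root in the interval.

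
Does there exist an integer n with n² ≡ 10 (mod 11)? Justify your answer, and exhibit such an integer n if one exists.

There is no such integer.

Computing n² mod 11 for n = 0, 1, …, 5 (enough, by the symmetry n ↦ 11 − n) gives 0, 1, 4, 9, 5, 3.
So the quadratic residues mod 11 are {0, 1, 3, 4, 5, 9}, and 10 is not among them.
Hence no integer n has n² ≡ 10 (mod 11).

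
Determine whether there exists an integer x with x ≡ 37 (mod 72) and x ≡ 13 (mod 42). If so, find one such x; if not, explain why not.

x = 181

The moduli are not coprime: gcd(72, 42) = 6. Compatibility requires 6 ∣ (13 − 37) = -24, which holds, so solutions exist.
The integers ≡ 37 (mod 72) are 37, 109, 181, …; their remainders mod 42 are 37, 25, 13, so x = 181 is the first that is ≡ 13 (mod 42).
Check: 181 mod 72 = 37, 181 mod 42 = 13. ✓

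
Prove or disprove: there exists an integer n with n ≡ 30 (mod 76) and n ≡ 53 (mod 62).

There is no such integer.

Reduce both congruences modulo 2, which divides 76 and 62: they say n ≡ 30 (mod 2) and n ≡ 53 (mod 2).
But 30 mod 2 = 0 while 53 mod 2 = 1, a contradiction.
Hence the system has no solution.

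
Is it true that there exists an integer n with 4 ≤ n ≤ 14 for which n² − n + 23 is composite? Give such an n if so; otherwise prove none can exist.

At n = 12: 12² − 12 + 23 = 155 = 5·31, which is composite.

n = 12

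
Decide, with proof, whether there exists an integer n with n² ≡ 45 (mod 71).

n = 51

Take n = 51. Then 51² = 2601 = 36·71 + 45, so 51² ≡ 45 (mod 71).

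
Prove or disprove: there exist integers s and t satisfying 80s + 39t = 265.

80 and 39 are coprime, so 80s + 39t ranges over all of ℤ.
Euclidean algorithm: 80 = 2·39 + 2, 39 = 19·2 + 1, 2 = 2·1 + 0.
Back-substituting, 1 = 39 − 19·2 = 39 − 19·(80 − 2·39) = −19·80 + 39·39; that is, 80·(-19) + 39·39 = 1.
Scaling by 265 gives the particular solution (s, t) = (-5035, 10335).
Adding 130·39 to s and subtracting 130·80 from t gives the tidier solution (35, -65).
Indeed 80·35 + 39·(-65) = 2800 − 2535 = 265.

s = 35, t = -65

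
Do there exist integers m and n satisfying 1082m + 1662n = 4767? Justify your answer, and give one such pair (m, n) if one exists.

Any value of 1082m + 1662n is a multiple of gcd(1082, 1662) = 2.
But 4767 = 2·2383 + 1, so 2 ∤ 4767.
Therefore 1082m + 1662n = 4767 has no solution in integers.

No such integers exist.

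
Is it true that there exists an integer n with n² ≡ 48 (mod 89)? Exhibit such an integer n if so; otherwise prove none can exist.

Apply Euler's criterion with the prime 89: 48 is a quadratic residue iff 48^44 ≡ 1 (mod 89), and a non-residue iff it is ≡ −1.
Squaring successively (mod 89): 48^2 = 2304 ≡ 79; 48^4 ≡ 79² = 6241 ≡ 11; 48^8 ≡ 11² = 121 ≡ 32; 48^16 ≡ 32² = 1024 ≡ 45; 48^32 ≡ 45² = 2025 ≡ 67.
Since 44 = 32 + 8 + 4, 48^44 ≡ 67 · 32 · 11; multiplying out mod 89: 67·32 = 2144 ≡ 8, then 8·11 = 88 ≡ 88. Thus 48^44 ≡ 88 ≡ −1 (mod 89).
By Euler's criterion 48 is a quadratic non-residue mod 89: no n satisfies n² ≡ 48 (mod 89).

No, no such integer exists.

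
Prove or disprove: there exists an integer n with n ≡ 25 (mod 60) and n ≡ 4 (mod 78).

No, no such integer exists.

Reduce both congruences modulo 6, which divides 60 and 78: they say n ≡ 25 (mod 6) and n ≡ 4 (mod 6).
However 25 ≡ 1 and 4 ≡ 4 (mod 6), and 1 ≠ 4.
Therefore no such n exists.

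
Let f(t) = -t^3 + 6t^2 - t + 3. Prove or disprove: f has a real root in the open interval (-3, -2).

No.

f(-3) = 87 and f(-2) = 37, both positive, so a sign-change argument is unavailable; we show f keeps this sign on the whole interval.
Substitute t = -2 − u, where 0 < u < 1 on the interval. Expanding, f(-2 − u) = u^3 + 12u^2 + 37u + 37.
All 4 nonzero coefficients of this polynomial in u are positive; hence for u > 0 the value is a sum of positive terms (the constant 37 among them).
So f is strictly positive on (-3, -2); no root exists in the interval.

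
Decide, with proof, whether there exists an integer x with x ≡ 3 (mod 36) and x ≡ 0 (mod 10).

No such integer exists.

gcd(36, 10) = 2. If x ≡ 3 (mod 36) and x ≡ 0 (mod 10), then x ≡ 3 (mod 2) and x ≡ 0 (mod 2).
However 3 ≡ 1 and 0 ≡ 0 (mod 2), and 1 ≠ 0.
So no integer satisfies both congruences.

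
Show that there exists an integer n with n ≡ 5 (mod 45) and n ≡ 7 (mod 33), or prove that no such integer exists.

No, no such integer exists.

Reduce both congruences modulo 3, which divides 45 and 33: they say n ≡ 5 (mod 3) and n ≡ 7 (mod 3).
However 5 ≡ 2 and 7 ≡ 1 (mod 3), and 2 ≠ 1.
Hence the system has no solution.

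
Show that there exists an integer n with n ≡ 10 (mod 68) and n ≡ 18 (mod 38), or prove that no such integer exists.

n = 1234

gcd(68, 38) = 2. A simultaneous solution exists iff 10 ≡ 18 (mod 2); here 10 mod 2 = 0 = 18 mod 2, so it does.
Write n = 10 + 68t. Then 68t ≡ 18 − 10 ≡ 8 (mod 38); dividing through by 2 gives 34t ≡ 4 (mod 19).
34 ≡ 15 (mod 19), so this reads 15t ≡ 4 (mod 19). Note 15·14 = 210 ≡ 1 (mod 19) (as 210 − 1 = 11·19), so 15⁻¹ ≡ 14.
Therefore t ≡ 14·4 = 56 ≡ 18 (mod 19).
Then n = 10 + 68·18 = 1234.
Indeed 1234 ≡ 10 (mod 68) and 1234 ≡ 18 (mod 38).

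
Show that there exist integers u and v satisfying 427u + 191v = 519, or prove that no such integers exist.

u = 37, v = -80

Since gcd(427, 191) = 1, every integer is an integer combination of 427 and 191.
Euclidean algorithm: 427 = 2·191 + 45, 191 = 4·45 + 11, 45 = 4·11 + 1, 11 = 11·1 + 0.
Working back up the chain: 1 = 45 − 4·11 = 45 − 4·(191 − 4·45) = −4·191 + 17·45 = −4·191 + 17·(427 − 2·191) = 17·427 − 38·191. So 427·17 + 191·(-38) = 1.
Multiplying through by 519: u = 17·519 = 8823, v = (-38)·519 = -19722 is a solution.
Shifting by a multiple of (191, −427) keeps it a solution: u = 8823 − 46·191 = 37, v = -19722 + 46·427 = -80.
Indeed 427·37 + 191·(-80) = 15799 − 15280 = 519.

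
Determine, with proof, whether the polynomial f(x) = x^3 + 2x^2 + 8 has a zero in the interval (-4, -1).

Yes, f has a root in the interval.

f(-4) = -24 and f(-1) = 9, which have opposite signs.
f is continuous everywhere (it is a polynomial), in particular on [-4, -1].
By the Intermediate Value Theorem, f takes the value 0 somewhere in the open interval.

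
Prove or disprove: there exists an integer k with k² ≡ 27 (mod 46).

k = 21

k = 21 works: 21² = 441, and 441 − 27 = 414 = 9·46.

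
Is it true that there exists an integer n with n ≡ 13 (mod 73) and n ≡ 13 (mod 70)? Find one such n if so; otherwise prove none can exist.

n = 13

The moduli 73 and 70 are coprime, so by the Chinese Remainder Theorem a unique solution modulo 5110 exists.
Write n = 13 + 73t and require 13 + 73t ≡ 13 (mod 70), i.e. 73t ≡ 0 (mod 70).
73 ≡ 3 (mod 70), so this reads 3t ≡ 0 (mod 70). t = 0 satisfies this.
Taking t = 0 gives n = 13 + 73·0 = 13.
Indeed 13 ≡ 13 (mod 73) and 13 ≡ 13 (mod 70).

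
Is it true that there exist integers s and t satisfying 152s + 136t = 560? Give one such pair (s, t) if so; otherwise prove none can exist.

s = 1, t = 3

Every value of 152s + 136t is a multiple of gcd(152, 136) = 8; since 8 ∣ 560, solutions exist.
Dividing through by 8 reduces the equation to 19s + 17t = 70.
Run the Euclidean algorithm on 19 and 17: 19 = 1·17 + 2, 17 = 8·2 + 1, 2 = 2·1 + 0.
Working back up the chain: 1 = 17 − 8·2 = 17 − 8·(19 − 1·17) = −8·19 + 9·17. So 19·(-8) + 17·9 = 1.
Scaling by 70 gives the particular solution (s, t) = (-560, 630).
Shifting by a multiple of (17, −19) keeps it a solution: s = -560 + 33·17 = 1, t = 630 − 33·19 = 3.
Check: 152·1 + 136·3 = 152 + 408 = 560. ✓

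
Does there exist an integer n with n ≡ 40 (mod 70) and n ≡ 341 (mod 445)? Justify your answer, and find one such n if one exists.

There is no such integer.

Reduce both congruences modulo 5, which divides 70 and 445: they say n ≡ 40 (mod 5) and n ≡ 341 (mod 5).
However 40 ≡ 0 and 341 ≡ 1 (mod 5), and 0 ≠ 1.
Therefore no such n exists.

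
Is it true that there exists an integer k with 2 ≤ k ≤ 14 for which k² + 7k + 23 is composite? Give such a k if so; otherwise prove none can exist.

k = 11

At k = 11: 11² + 7·11 + 23 = 221 = 13·17, which is composite.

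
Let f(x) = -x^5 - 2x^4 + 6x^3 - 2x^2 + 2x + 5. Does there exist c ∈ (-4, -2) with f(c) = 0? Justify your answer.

Such a root exists.

f(-4) = 93 and f(-2) = -55, which have opposite signs.
f is continuous everywhere (it is a polynomial), in particular on [-4, -2].
The Intermediate Value Theorem then guarantees some c ∈ (-4, -2) with f(c) = 0.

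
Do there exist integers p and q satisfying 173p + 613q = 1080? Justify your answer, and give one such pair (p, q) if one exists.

p = 109, q = -29

173 and 613 are coprime, so 173p + 613q ranges over all of ℤ.
Euclidean algorithm: 613 = 3·173 + 94, 173 = 1·94 + 79, 94 = 1·79 + 15, 79 = 5·15 + 4, 15 = 3·4 + 3, 4 = 1·3 + 1, 3 = 3·1 + 0.
Working back up the chain: 1 = 4 − 1·3 = 4 − (15 − 3·4) = −15 + 4·4 = −15 + 4·(79 − 5·15) = 4·79 − 21·15 = 4·79 − 21·(94 − 1·79) = −21·94 + 25·79 = −21·94 + 25·(173 − 1·94) = 25·173 − 46·94 = 25·173 − 46·(613 − 3·173) = −46·613 + 163·173. So 173·163 + 613·(-46) = 1.
Scaling by 1080 gives the particular solution (p, q) = (176040, -49680).
Subtracting 287·613 from p and adding 287·173 to q gives the tidier solution (109, -29).
Check: 173·109 + 613·(-29) = 18857 − 17777 = 1080. ✓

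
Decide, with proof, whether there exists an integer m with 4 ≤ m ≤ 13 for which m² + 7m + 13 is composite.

At m = 6: 6² + 7·6 + 13 = 91 = 7·13, which is composite.

m = 6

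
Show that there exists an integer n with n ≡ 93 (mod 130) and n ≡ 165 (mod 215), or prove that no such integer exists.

gcd(130, 215) = 5. If n ≡ 93 (mod 130) and n ≡ 165 (mod 215), then n ≡ 93 (mod 5) and n ≡ 165 (mod 5).
However 93 ≡ 3 and 165 ≡ 0 (mod 5), and 3 ≠ 0.
So no integer satisfies both congruences.

No such integer exists.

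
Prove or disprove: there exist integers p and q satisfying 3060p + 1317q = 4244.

gcd(3060, 1317) = 3, so every integer of the form 3060p + 1317q is a multiple of 3.
But 4244 is not a multiple of 3 (it leaves remainder 2).
Hence no integers p, q satisfy the equation.

No such integers exist.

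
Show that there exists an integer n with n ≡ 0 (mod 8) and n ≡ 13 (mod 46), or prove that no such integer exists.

There is no such integer.

gcd(8, 46) = 2. If n ≡ 0 (mod 8) and n ≡ 13 (mod 46), then n ≡ 0 (mod 2) and n ≡ 13 (mod 2).
However 0 ≡ 0 and 13 ≡ 1 (mod 2), and 0 ≠ 1.
Therefore no such n exists.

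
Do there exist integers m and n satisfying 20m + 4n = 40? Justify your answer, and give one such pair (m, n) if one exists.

gcd(20, 4) = 4, and 4 divides 40, so integer solutions exist.
Dividing through by 4 reduces the equation to 5m + 1n = 10.
With a unit coefficient on n, (m, n) = (0, 10) is an immediate solution.
Indeed 20·0 + 4·10 = 0 + 40 = 40.

m = 0, n = 10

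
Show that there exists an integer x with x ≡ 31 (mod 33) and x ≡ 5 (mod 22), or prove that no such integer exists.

Reduce both congruences modulo 11, which divides 33 and 22: they say x ≡ 31 (mod 11) and x ≡ 5 (mod 11).
However 31 ≡ 9 and 5 ≡ 5 (mod 11), and 9 ≠ 5.
Therefore no such x exists.

No such integer exists.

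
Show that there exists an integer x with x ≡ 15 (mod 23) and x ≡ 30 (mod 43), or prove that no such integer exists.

x = 245

The moduli 23 and 43 are coprime, so by the Chinese Remainder Theorem a unique solution modulo 989 exists.
Write x = 15 + 23t and require 15 + 23t ≡ 30 (mod 43), i.e. 23t ≡ 15 (mod 43).
Invert 23 mod 43 by the Euclidean algorithm: 43 = 1·23 + 20, 23 = 1·20 + 3, 20 = 6·3 + 2, 3 = 1·2 + 1, 2 = 2·1 + 0; back-substituting, 1 = 3 − 1·2 = 3 − (20 − 6·3) = −20 + 7·3 = −20 + 7·(23 − 1·20) = 7·23 − 8·20 = 7·23 − 8·(43 − 1·23) = −8·43 + 15·23. Hence 23·15 ≡ 1, so 23⁻¹ ≡ 15 (mod 43).
Therefore t ≡ 15·15 = 225 ≡ 10 (mod 43).
With t = 10: x = 15 + 23·10 = 245.
Verify: 245 = 10·23 + 15 and 245 = 5·43 + 30. ✓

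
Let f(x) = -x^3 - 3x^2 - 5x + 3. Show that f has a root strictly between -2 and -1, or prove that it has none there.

Evaluate at the endpoints: f(-2) = 9, f(-1) = 6 — same sign (positive).
The derivative f'(x) = -3x^2 - 6x - 5 is a quadratic with discriminant (-6)² − 4·(-3)·(-5) = -24 < 0; it never vanishes, so it is always negative (sign of the leading coefficient).
So f is strictly decreasing; between -2 and -1 its values lie between f(-2) = 9 and f(-1) = 6, all positive. Therefore f has no root in (-2, -1).

No.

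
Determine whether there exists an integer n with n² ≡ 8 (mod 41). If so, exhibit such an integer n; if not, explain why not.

n = 34

Take n = 34. Then 34² = 1156 = 28·41 + 8, so 34² ≡ 8 (mod 41).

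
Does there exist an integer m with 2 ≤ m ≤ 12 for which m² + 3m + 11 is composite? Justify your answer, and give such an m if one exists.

m = 9

At m = 9: 9² + 3·9 + 11 = 119 = 7·17, which is composite.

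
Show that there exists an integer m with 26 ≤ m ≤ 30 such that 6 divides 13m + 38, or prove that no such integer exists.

At m = 28 we get 13·28 + 38 = 402, and 402 = 6·67.

m = 28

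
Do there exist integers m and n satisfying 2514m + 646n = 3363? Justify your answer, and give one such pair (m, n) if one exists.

No such integers exist.

Any value of 2514m + 646n is a multiple of gcd(2514, 646) = 2.
But 3363 = 2·1681 + 1, so 2 ∤ 3363.
So the equation is unsolvable over ℤ.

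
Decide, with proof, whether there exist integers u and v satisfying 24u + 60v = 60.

u = 0, v = 1

Since gcd(24, 60) = 12 and 60 = 12·5, Bézout's identity guarantees a solution.
Dividing through by 12 reduces the equation to 2u + 5v = 5.
Dividing repeatedly: 5 = 2·2 + 1, 2 = 2·1 + 0.
Working back up the chain: 1 = 5 − 2·2. So 2·(-2) + 5·1 = 1.
Multiplying through by 5: u = (-2)·5 = -10, v = 1·5 = 5 is a solution.
Adding 2·5 to u and subtracting 2·2 from v gives the tidier solution (0, 1).
Check: 24·0 + 60·1 = 0 + 60 = 60. ✓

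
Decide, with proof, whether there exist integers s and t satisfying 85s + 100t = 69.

There are no such integers.

Any value of 85s + 100t is a multiple of gcd(85, 100) = 5.
But 69 = 5·13 + 4, so 5 ∤ 69.
So the equation is unsolvable over ℤ.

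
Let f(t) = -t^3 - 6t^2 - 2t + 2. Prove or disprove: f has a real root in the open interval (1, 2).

f has no root in that interval.

The endpoint values f(1) = -7 and f(2) = -34 are both negative. Claim: f(t) < 0 for every t in (1, 2).
Shift to the endpoint 1: with t = 1 + u (0 < u < 1), one computes f(1 + u) = -u^3 - 9u^2 - 17u - 7.
The nonzero coefficients here are all negative, so for u > 0 every term is negative (or zero), and the constant term -7 is strictly negative.
So f is strictly negative on (1, 2); no root exists in the interval.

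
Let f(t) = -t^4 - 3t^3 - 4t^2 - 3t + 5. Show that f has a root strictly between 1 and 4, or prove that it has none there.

f has no root in that interval.

The endpoint values f(1) = -6 and f(4) = -519 are both negative. Claim: f(t) < 0 for every t in (1, 4).
Substitute t = 1 + u, where 0 < u < 3 on the interval. Expanding, f(1 + u) = -u^4 - 7u^3 - 19u^2 - 24u - 6.
All 5 nonzero coefficients of this polynomial in u are negative; hence for u > 0 the value is a sum of negative terms (the constant -6 among them).
So f is strictly negative on (1, 4); no root exists in the interval.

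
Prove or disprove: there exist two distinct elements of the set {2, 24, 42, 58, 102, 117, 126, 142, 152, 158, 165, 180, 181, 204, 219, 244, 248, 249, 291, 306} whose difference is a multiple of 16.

Reduce each element mod 16: 2↦2, 24↦8, 42↦10, 58↦10, 102↦6, 117↦5, 126↦14, 142↦14, 152↦8, 158↦14, 165↦5, 180↦4, 181↦5, 204↦12, 219↦11, 244↦4, 248↦8, 249↦9, 291↦3, 306↦2. The residue 2 repeats (at 2 and 306), and 306 − 2 = 304 = 19·16.

2 and 306 are such a pair.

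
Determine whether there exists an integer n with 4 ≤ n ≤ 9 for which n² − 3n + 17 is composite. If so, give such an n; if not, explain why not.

At n = 7: 7² − 3·7 + 17 = 45 = 3·15, which is composite.

n = 7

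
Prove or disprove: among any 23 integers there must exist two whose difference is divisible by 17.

Partition the integers by their residue mod 17; there are 17 classes.
With 23 integers and only 17 classes, the pigeonhole principle forces two of them, say a and b, into the same class.
Then a ≡ b (mod 17), i.e. 17 ∣ (a − b).

Yes.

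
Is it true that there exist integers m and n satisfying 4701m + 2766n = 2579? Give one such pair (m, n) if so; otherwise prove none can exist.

No such integers exist.

gcd(4701, 2766) = 3, so every integer of the form 4701m + 2766n is a multiple of 3.
But 2579 is not a multiple of 3 (it leaves remainder 2).
So the equation is unsolvable over ℤ.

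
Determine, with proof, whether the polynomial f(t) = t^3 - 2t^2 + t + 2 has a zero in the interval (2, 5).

f has no root in that interval.

f(2) = 4 and f(5) = 82, both positive, so a sign-change argument is unavailable; we show f keeps this sign on the whole interval.
Substitute t = 2 + u, where 0 < u < 3 on the interval. Expanding, f(2 + u) = u^3 + 4u^2 + 5u + 4.
All 4 nonzero coefficients of this polynomial in u are positive; hence for u > 0 the value is a sum of positive terms (the constant 4 among them).
Therefore f(t) > 0 throughout (2, 5), and f has no zero there.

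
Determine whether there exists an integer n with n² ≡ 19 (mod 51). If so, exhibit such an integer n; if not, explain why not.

n = 40

n = 40 works: 40² = 1600, and 1600 − 19 = 1581 = 31·51.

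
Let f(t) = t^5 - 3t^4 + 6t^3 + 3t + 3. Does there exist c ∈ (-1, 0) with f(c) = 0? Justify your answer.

Such a root exists.

f(-1) = -10 and f(0) = 3, which have opposite signs.
f is continuous everywhere (it is a polynomial), in particular on [-1, 0].
The Intermediate Value Theorem then guarantees some c ∈ (-1, 0) with f(c) = 0.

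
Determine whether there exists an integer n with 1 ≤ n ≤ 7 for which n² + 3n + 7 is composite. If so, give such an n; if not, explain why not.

At n = 4: 4² + 3·4 + 7 = 35 = 5·7, which is composite.

n = 4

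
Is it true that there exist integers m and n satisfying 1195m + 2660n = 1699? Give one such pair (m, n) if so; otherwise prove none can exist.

Any value of 1195m + 2660n is a multiple of gcd(1195, 2660) = 5.
But 1699 = 5·339 + 4, so 5 ∤ 1699.
Therefore 1195m + 2660n = 1699 has no solution in integers.

No such integers exist.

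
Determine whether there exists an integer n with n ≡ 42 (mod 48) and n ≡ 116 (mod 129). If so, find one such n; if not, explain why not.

gcd(48, 129) = 3. If n ≡ 42 (mod 48) and n ≡ 116 (mod 129), then n ≡ 42 (mod 3) and n ≡ 116 (mod 3).
However 42 ≡ 0 and 116 ≡ 2 (mod 3), and 0 ≠ 2.
So no integer satisfies both congruences.

No, no such integer exists.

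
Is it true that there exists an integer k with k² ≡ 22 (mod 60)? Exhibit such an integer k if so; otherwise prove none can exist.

No such integer exists.

Since 4 ∣ 60, a solution of k² ≡ 22 (mod 60) would also satisfy k² ≡ 22 ≡ 2 (mod 4).
Computing k² mod 4 for k = 0, 1, …, 2 (enough, by the symmetry k ↦ 4 − k) gives 0, 1, 0.
So the quadratic residues mod 4 are {0, 1}, and 2 is not among them.
Therefore k² ≡ 22 (mod 60) has no solution.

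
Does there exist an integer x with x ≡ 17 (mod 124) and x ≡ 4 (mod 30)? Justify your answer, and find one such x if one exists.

No such integer exists.

Both moduli are multiples of 2 = gcd(124, 30), so any solution would satisfy x ≡ 17 and x ≡ 4 modulo 2 simultaneously.
These are incompatible: 17 − 4 = 13 is not divisible by 2.
So no integer satisfies both congruences.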